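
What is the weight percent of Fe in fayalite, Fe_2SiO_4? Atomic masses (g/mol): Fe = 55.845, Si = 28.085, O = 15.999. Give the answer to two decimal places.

54.81 weight percent

M(Fe_2SiO_4) = 203.771 g/mol.
Fe contributes 2 × 55.845 = 111.690 g per mole.
111.690/203.771 = 0.5481 → 54.81%.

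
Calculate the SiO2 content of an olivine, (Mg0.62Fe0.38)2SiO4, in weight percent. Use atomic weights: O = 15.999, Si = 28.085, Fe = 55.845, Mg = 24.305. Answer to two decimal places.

Formula mass = 164.661 g/mol.
1 Si → 1.0000 mol SiO2 per formula unit; M(SiO2) = 60.083, so SiO2 mass = 60.083 g.
60.083/164.661 × 100 = 36.49 wt%.

36.49 wt%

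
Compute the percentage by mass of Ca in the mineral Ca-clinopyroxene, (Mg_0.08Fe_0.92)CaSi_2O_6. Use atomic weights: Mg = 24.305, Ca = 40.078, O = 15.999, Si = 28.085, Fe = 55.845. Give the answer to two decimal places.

16.32 weight percent

Molar mass of (Mg_0.08Fe_0.92)CaSi_2O_6: 0.08·24.305 + 0.92·55.845 + 1·40.078 + 2·28.085 + 6·15.999 = 245.564 g/mol.
Mass of Ca per formula unit: 1 × 40.078 = 40.078 g.
Weight fraction Ca = 40.078 / 245.564 = 0.1632.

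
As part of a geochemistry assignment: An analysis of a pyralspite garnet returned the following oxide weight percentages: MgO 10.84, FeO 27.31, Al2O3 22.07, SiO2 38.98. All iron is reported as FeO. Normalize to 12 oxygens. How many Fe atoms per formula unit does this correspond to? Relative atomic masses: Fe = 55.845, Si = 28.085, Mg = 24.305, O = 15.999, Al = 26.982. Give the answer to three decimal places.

1.757 Fe apfu

10.84 wt% MgO ÷ 40.304 g/mol = 0.26896 mol, giving 0.26896 Mg and 0.26896 O.
27.31 wt% FeO ÷ 71.844 g/mol = 0.38013 mol, giving 0.38013 Fe and 0.38013 O.
22.07 wt% Al2O3 ÷ 101.961 g/mol = 0.21646 mol, giving 0.43292 Al and 0.64938 O.
38.98 wt% SiO2 ÷ 60.083 g/mol = 0.64877 mol, giving 0.64877 Si and 1.29754 O.
Oxygen sums to 2.59601; scaling by 12/2.59601 = 4.62248 puts the formula on 12 O.
Fe: 0.38013 × 4.62248 = 1.757 atoms per formula unit.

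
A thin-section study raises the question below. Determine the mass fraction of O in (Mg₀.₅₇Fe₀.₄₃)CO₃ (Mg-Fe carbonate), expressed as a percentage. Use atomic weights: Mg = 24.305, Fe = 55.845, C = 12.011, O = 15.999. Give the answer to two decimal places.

49.04 mass %

Formula mass = 0.57×24.305 + 0.43×55.845 + 1×12.011 + 3×15.999 = 97.875 g/mol, of which 47.997 g is O.
So O makes up 47.997/97.875 = 0.4904 of the mass, i.e. 49.04%.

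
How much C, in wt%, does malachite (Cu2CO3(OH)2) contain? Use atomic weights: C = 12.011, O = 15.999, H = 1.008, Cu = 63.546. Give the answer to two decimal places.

5.43 wt%

Molar mass of Cu2CO3(OH)2: 2·63.546 + 1·12.011 + 5·15.999 + 2·1.008 = 221.114 g/mol.
Mass of C per formula unit: 1 × 12.011 = 12.011 g.
Weight fraction C = 12.011 / 221.114 = 0.0543.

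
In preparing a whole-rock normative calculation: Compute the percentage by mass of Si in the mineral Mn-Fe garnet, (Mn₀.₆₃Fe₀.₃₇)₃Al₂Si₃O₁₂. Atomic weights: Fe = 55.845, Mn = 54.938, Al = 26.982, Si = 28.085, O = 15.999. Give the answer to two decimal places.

M((Mn₀.₆₃Fe₀.₃₇)₃Al₂Si₃O₁₂) = 496.028 g/mol.
Si contributes 3 × 28.085 = 84.255 g per mole.
84.255/496.028 = 0.1699 → 16.99%.

16.99 wt%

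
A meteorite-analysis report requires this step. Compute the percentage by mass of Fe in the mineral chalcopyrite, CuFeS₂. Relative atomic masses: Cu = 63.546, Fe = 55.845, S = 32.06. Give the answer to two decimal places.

M(CuFeS₂) = 183.511 g/mol.
Fe contributes 1 × 55.845 = 55.845 g per mole.
55.845/183.511 = 0.3043 → 30.43%.

30.43 weight percent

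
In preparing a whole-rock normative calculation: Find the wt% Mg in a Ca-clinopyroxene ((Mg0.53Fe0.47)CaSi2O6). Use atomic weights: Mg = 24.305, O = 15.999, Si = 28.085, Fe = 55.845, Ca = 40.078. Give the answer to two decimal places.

5.57 weight percent

Molar mass of (Mg0.53Fe0.47)CaSi2O6: 0.53×24.305 + 0.47×55.845 + 1×40.078 + 2×28.085 + 6×15.999 = 231.371 g/mol.
Mass of Mg per formula unit: 0.53 × 24.305 = 12.882 g.
Weight fraction Mg = 12.882 / 231.371 = 0.0557.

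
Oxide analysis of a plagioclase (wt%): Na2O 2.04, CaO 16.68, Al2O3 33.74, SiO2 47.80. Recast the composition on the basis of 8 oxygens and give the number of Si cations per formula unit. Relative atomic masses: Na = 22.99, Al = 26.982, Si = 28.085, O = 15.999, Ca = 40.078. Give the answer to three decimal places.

2.04 wt% Na2O ÷ 61.979 g/mol = 0.03291 mol, giving 0.06582 Na and 0.03291 O.
16.68 wt% CaO ÷ 56.077 g/mol = 0.29745 mol, giving 0.29745 Ca and 0.29745 O.
33.74 wt% Al2O3 ÷ 101.961 g/mol = 0.33091 mol, giving 0.66182 Al and 0.99273 O.
47.80 wt% SiO2 ÷ 60.083 g/mol = 0.79557 mol, giving 0.79557 Si and 1.59114 O.
Oxygen sums to 2.91423; scaling by 8/2.91423 = 2.74515 puts the formula on 8 O.
Si: 0.79557 × 2.74515 = 2.184 atoms per formula unit.

2.184 Si apfu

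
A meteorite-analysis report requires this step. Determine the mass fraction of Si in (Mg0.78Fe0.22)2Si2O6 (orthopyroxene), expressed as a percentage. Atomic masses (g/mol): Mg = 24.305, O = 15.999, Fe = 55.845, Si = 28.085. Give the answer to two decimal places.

M((Mg0.78Fe0.22)2Si2O6) = 214.652 g/mol.
Si contributes 2 × 28.085 = 56.170 g per mole.
56.170/214.652 = 0.2617 → 26.17%.

26.17 mass %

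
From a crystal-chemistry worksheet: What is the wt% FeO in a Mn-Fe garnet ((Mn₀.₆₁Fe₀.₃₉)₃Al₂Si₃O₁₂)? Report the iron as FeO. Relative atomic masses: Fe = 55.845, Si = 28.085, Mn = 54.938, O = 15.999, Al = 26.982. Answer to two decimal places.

16.94 wt%

Molar mass of (Mn₀.₆₁Fe₀.₃₉)₃Al₂Si₃O₁₂ = 1.83·54.938 + 1.17·55.845 + 2·26.982 + 3·28.085 + 12·15.999 = 496.082 g/mol.
Each formula unit contains 1.17 Fe, equivalent to 1.17/1 = 1.1700 mol FeO.
M(FeO) = 1×55.845 + 1×15.999 = 71.844 g/mol.
Mass of FeO per formula unit = 1.1700 × 71.844 = 84.057 g.
FeO wt% = 84.057 / 496.082 × 100 = 16.94%.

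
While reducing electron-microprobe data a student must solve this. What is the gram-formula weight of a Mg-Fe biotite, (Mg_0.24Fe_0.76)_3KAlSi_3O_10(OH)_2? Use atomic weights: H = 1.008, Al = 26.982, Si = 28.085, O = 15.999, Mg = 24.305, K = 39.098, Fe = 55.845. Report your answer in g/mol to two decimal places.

489.17 g/mol

The formula mass is the sum 0.72*24.305 + 2.28*55.845 + 1*39.098 + 1*26.982 + 3*28.085 + 12*15.999 + 2*1.008.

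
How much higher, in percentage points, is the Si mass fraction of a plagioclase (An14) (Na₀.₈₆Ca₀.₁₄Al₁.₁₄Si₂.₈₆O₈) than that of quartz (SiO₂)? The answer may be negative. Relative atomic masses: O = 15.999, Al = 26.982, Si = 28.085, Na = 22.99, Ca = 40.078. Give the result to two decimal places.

First mineral: 80.323 g Si in 264.457 g formula = 30.37 wt% Si.
Second mineral: 28.085 g Si in 60.083 g formula = 46.74 wt% Si.
30.37% − 46.74% gives a difference of -16.37 percentage points.

-16.37 percentage points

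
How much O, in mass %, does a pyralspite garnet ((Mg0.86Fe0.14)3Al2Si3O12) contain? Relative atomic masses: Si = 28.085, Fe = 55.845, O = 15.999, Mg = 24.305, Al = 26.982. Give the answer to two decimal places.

M((Mg0.86Fe0.14)3Al2Si3O12) = 416.369 g/mol.
O contributes 12 × 15.999 = 191.988 g per mole.
191.988/416.369 = 0.4611 → 46.11%.

46.11 mass %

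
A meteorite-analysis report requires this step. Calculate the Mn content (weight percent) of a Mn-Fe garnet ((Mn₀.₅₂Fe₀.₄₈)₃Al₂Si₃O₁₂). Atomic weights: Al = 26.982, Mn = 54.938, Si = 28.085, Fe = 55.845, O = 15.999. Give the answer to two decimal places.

17.27 weight percent

M((Mn₀.₅₂Fe₀.₄₈)₃Al₂Si₃O₁₂) = 496.327 g/mol.
Mn contributes 1.56 × 54.938 = 85.703 g per mole.
85.703/496.327 = 0.1727 → 17.27%.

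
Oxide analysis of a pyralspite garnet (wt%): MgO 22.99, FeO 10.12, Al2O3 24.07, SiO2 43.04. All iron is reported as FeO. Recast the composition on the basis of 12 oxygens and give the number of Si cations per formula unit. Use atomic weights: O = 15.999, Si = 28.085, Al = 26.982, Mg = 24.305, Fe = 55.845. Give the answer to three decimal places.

MgO (M=40.304): mol = 0.57041; Mg = 0.57041, O = 0.57041.
FeO (M=71.844): mol = 0.14086; Fe = 0.14086, O = 0.14086.
Al2O3 (M=101.961): mol = 0.23607; Al = 0.47214, O = 0.70821.
SiO2 (M=60.083): mol = 0.71634; Si = 0.71634, O = 1.43268.
ΣO = 2.85216; factor = 12/ΣO = 4.20734.
Si apfu = 0.71634 × 4.20734 = 3.014.

3.014 Si apfu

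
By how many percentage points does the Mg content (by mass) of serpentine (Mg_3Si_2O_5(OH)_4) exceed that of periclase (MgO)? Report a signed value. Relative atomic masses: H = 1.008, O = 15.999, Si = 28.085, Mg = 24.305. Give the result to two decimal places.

-33.99 percentage points

M(Mg_3Si_2O_5(OH)_4) = 277.108 g/mol, so wt% Mg = 72.915/277.108 × 100 = 26.31%.
M(MgO) = 40.304 g/mol, so wt% Mg = 24.305/40.304 × 100 = 60.30%.
26.31 − 60.30 = -33.99 pp.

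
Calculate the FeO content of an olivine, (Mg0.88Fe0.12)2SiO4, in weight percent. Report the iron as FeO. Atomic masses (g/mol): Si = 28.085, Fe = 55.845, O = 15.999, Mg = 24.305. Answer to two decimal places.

11.63 wt%

M((Mg0.88Fe0.12)2SiO4) = 148.261 g/mol; M(FeO) = 71.844 g/mol.
Moles FeO per formula unit = 0.24 Fe ÷ 1 = 0.2400.
FeO fraction = (0.2400 × 71.844) / 148.261 = 17.243/148.261 = 0.1163.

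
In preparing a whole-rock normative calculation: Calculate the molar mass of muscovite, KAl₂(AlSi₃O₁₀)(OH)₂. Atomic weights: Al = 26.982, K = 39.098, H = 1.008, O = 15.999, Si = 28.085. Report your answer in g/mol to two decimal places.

398.30 g/mol

K: 1 × 39.098 = 39.0980
Al: 3 × 26.982 = 80.9460
Si: 3 × 28.085 = 84.2550
O: 12 × 15.999 = 191.9880
H: 2 × 1.008 = 2.0160
Summing the contributions gives the formula mass.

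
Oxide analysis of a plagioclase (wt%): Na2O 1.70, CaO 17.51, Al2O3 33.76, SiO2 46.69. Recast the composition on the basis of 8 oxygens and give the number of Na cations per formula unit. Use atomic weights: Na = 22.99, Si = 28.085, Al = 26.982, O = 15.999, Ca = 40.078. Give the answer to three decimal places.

Na2O: 1.70/61.979 = 0.02743 mol → 0.05486 mol Na, 0.02743 mol O.
CaO: 17.51/56.077 = 0.31225 mol → 0.31225 mol Ca, 0.31225 mol O.
Al2O3: 33.76/101.961 = 0.33111 mol → 0.66222 mol Al, 0.99333 mol O.
SiO2: 46.69/60.083 = 0.77709 mol → 0.77709 mol Si, 1.55418 mol O.
Total oxygen = 2.88719 mol. Normalization factor = 8/2.88719 = 2.77086.
Na per 8 O = 0.05486 × 2.77086 = 0.152.

0.152 Na apfu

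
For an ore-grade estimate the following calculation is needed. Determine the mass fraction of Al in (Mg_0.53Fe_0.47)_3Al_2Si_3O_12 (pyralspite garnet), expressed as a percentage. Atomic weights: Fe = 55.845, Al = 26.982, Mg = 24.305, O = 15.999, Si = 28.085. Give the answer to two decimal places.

Formula mass = 1.59×24.305 + 1.41×55.845 + 2×26.982 + 3×28.085 + 12×15.999 = 447.593 g/mol, of which 53.964 g is Al.
So Al makes up 53.964/447.593 = 0.1206 of the mass, i.e. 12.06%.

12.06 wt%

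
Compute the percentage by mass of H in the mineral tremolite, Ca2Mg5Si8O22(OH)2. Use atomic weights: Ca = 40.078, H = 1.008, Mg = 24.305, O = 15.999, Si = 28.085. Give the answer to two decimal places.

M(Ca2Mg5Si8O22(OH)2) = 812.353 g/mol.
H contributes 2 × 1.008 = 2.016 g per mole.
2.016/812.353 = 0.0025 → 0.25%.

0.25 wt%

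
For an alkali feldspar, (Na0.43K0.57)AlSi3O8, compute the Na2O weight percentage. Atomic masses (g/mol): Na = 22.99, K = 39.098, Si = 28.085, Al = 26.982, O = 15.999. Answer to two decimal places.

4.91 wt%

M((Na0.43K0.57)AlSi3O8) = 271.401 g/mol; M(Na2O) = 61.979 g/mol.
Moles Na2O per formula unit = 0.43 Na ÷ 2 = 0.2150.
Na2O fraction = (0.2150 × 61.979) / 271.401 = 13.325/271.401 = 0.0491.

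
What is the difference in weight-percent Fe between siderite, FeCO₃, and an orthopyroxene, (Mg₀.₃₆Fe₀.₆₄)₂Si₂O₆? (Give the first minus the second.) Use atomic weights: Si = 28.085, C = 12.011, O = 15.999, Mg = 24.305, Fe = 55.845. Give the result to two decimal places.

Fe in FeCO₃: molar mass 115.853 g/mol; 1×55.845 = 55.845 g → 48.20 wt%.
Fe in (Mg₀.₃₆Fe₀.₆₄)₂Si₂O₆: molar mass 241.145 g/mol; 1.28×55.845 = 71.482 g → 29.64 wt%.
Difference = 48.20 − 29.64 = 18.56 percentage points.

18.56 percentage points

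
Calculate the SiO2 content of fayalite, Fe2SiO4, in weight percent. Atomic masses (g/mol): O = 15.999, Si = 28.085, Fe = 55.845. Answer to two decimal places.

29.49 wt%

Molar mass of Fe2SiO4 = 2×55.845 + 1×28.085 + 4×15.999 = 203.771 g/mol.
Each formula unit contains 1 Si, equivalent to 1/1 = 1.0000 mol SiO2.
M(SiO2) = 1×28.085 + 2×15.999 = 60.083 g/mol.
Mass of SiO2 per formula unit = 1.0000 × 60.083 = 60.083 g.
SiO2 wt% = 60.083 / 203.771 × 100 = 29.49%.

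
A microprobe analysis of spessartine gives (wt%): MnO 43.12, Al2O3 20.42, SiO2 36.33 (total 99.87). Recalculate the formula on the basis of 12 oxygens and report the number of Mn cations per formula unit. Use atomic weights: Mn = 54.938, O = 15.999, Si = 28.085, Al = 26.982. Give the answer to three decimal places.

MnO: 43.12/70.937 = 0.60786 mol → 0.60786 mol Mn, 0.60786 mol O.
Al2O3: 20.42/101.961 = 0.20027 mol → 0.40054 mol Al, 0.60081 mol O.
SiO2: 36.33/60.083 = 0.60466 mol → 0.60466 mol Si, 1.20932 mol O.
Total oxygen = 2.41799 mol. Normalization factor = 12/2.41799 = 4.96280.
Mn per 12 O = 0.60786 × 4.96280 = 3.017.

3.017 Mn apfu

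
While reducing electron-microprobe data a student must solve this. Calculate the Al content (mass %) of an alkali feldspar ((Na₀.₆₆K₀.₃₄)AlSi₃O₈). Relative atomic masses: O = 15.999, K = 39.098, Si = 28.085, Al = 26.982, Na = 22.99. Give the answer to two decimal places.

10.08 mass %

Molar mass of (Na₀.₆₆K₀.₃₄)AlSi₃O₈: 0.66×22.99 + 0.34×39.098 + 1×26.982 + 3×28.085 + 8×15.999 = 267.696 g/mol.
Mass of Al per formula unit: 1 × 26.982 = 26.982 g.
Weight fraction Al = 26.982 / 267.696 = 0.1008.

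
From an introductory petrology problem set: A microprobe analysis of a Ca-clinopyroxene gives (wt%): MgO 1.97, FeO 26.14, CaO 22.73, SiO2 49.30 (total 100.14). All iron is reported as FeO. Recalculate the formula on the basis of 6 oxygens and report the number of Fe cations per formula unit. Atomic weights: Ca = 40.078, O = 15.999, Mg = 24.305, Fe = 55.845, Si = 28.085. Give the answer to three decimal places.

0.888 Fe apfu

1.97 wt% MgO ÷ 40.304 g/mol = 0.04888 mol, giving 0.04888 Mg and 0.04888 O.
26.14 wt% FeO ÷ 71.844 g/mol = 0.36384 mol, giving 0.36384 Fe and 0.36384 O.
22.73 wt% CaO ÷ 56.077 g/mol = 0.40534 mol, giving 0.40534 Ca and 0.40534 O.
49.30 wt% SiO2 ÷ 60.083 g/mol = 0.82053 mol, giving 0.82053 Si and 1.64106 O.
Oxygen sums to 2.45912; scaling by 6/2.45912 = 2.43990 puts the formula on 6 O.
Fe: 0.36384 × 2.43990 = 0.888 atoms per formula unit.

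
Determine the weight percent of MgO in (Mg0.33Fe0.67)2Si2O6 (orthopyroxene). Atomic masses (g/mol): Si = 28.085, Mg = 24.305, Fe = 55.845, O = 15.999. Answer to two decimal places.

M((Mg0.33Fe0.67)2Si2O6) = 243.038 g/mol; M(MgO) = 40.304 g/mol.
Moles MgO per formula unit = 0.66 Mg ÷ 1 = 0.6600.
MgO fraction = (0.6600 × 40.304) / 243.038 = 26.601/243.038 = 0.1095.

10.95 wt%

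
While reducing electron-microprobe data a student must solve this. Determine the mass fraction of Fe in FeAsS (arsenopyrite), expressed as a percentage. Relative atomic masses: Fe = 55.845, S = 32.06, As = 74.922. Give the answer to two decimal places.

M(FeAsS) = 162.827 g/mol.
Fe contributes 1 × 55.845 = 55.845 g per mole.
55.845/162.827 = 0.3430 → 34.30%.

34.30 weight percent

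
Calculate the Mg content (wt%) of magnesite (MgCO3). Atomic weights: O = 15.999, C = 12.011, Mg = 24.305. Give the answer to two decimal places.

Formula mass = 1×24.305 + 1×12.011 + 3×15.999 = 84.313 g/mol, of which 24.305 g is Mg.
So Mg makes up 24.305/84.313 = 0.2883 of the mass, i.e. 28.83%.

28.83 wt%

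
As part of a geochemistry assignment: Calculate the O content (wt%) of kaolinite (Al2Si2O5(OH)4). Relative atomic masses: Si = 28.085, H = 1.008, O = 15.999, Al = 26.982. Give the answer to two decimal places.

M(Al2Si2O5(OH)4) = 258.157 g/mol.
O contributes 9 × 15.999 = 143.991 g per mole.
143.991/258.157 = 0.5578 → 55.78%.

55.78 wt%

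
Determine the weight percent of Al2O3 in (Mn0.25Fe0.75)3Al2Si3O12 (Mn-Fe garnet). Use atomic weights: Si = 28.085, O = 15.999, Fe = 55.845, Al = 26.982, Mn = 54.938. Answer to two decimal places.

M((Mn0.25Fe0.75)3Al2Si3O12) = 497.062 g/mol; M(Al2O3) = 101.961 g/mol.
Moles Al2O3 per formula unit = 2 Al ÷ 2 = 1.0000.
Al2O3 fraction = (1.0000 × 101.961) / 497.062 = 101.961/497.062 = 0.2051.

20.51 wt%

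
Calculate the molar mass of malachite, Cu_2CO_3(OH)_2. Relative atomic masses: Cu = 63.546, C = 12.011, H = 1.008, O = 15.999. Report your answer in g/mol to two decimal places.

M = 2*63.546 + 1*12.011 + 5*15.999 + 2*1.008

221.11 g/mol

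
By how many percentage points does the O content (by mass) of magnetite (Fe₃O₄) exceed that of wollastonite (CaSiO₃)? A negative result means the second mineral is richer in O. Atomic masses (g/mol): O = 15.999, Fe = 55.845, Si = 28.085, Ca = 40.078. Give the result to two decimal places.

-13.68 percentage points

O in Fe₃O₄: molar mass 231.531 g/mol; 4×15.999 = 63.996 g → 27.64 wt%.
O in CaSiO₃: molar mass 116.160 g/mol; 3×15.999 = 47.997 g → 41.32 wt%.
Difference = 27.64 − 41.32 = -13.68 percentage points.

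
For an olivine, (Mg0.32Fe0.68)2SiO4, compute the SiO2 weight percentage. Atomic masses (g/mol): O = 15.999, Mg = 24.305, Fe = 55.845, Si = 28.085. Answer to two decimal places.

32.73 wt%

M((Mg0.32Fe0.68)2SiO4) = 183.585 g/mol; M(SiO2) = 60.083 g/mol.
Moles SiO2 per formula unit = 1 Si ÷ 1 = 1.0000.
SiO2 fraction = (1.0000 × 60.083) / 183.585 = 60.083/183.585 = 0.3273.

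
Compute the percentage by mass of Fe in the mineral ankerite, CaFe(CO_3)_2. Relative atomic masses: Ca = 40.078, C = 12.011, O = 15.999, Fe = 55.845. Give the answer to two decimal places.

Molar mass of CaFe(CO_3)_2: 1*40.078 + 1*55.845 + 2*12.011 + 6*15.999 = 215.939 g/mol.
Mass of Fe per formula unit: 1 × 55.845 = 55.845 g.
Weight fraction Fe = 55.845 / 215.939 = 0.2586.

25.86 mass %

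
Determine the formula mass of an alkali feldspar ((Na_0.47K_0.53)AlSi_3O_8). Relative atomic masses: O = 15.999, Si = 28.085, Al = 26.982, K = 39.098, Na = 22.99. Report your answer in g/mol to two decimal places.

270.76 g/mol

M = 0.47×22.99 + 0.53×39.098 + 1×26.982 + 3×28.085 + 8×15.999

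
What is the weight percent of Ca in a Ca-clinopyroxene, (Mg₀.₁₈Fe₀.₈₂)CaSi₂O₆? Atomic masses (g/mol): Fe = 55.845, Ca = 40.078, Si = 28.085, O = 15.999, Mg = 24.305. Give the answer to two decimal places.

M((Mg₀.₁₈Fe₀.₈₂)CaSi₂O₆) = 242.410 g/mol.
Ca contributes 1 × 40.078 = 40.078 g per mole.
40.078/242.410 = 0.1653 → 16.53%.

16.53 weight percent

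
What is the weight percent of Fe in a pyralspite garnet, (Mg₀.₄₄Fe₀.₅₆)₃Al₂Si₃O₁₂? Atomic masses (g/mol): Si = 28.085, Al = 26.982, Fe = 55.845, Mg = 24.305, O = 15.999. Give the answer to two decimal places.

20.57 weight percent

Formula mass = 1.32·24.305 + 1.68·55.845 + 2·26.982 + 3·28.085 + 12·15.999 = 456.109 g/mol, of which 93.820 g is Fe.
So Fe makes up 93.820/456.109 = 0.2057 of the mass, i.e. 20.57%.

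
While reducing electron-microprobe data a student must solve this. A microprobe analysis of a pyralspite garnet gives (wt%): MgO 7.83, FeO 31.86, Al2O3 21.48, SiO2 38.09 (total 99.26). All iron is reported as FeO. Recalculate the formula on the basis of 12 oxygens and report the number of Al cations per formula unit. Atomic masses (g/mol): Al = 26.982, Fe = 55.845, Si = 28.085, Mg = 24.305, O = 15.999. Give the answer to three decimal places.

MgO: 7.83/40.304 = 0.19427 mol → 0.19427 mol Mg, 0.19427 mol O.
FeO: 31.86/71.844 = 0.44346 mol → 0.44346 mol Fe, 0.44346 mol O.
Al2O3: 21.48/101.961 = 0.21067 mol → 0.42134 mol Al, 0.63201 mol O.
SiO2: 38.09/60.083 = 0.63396 mol → 0.63396 mol Si, 1.26792 mol O.
Total oxygen = 2.53766 mol. Normalization factor = 12/2.53766 = 4.72877.
Al per 12 O = 0.42134 × 4.72877 = 1.992.

1.992 Al apfu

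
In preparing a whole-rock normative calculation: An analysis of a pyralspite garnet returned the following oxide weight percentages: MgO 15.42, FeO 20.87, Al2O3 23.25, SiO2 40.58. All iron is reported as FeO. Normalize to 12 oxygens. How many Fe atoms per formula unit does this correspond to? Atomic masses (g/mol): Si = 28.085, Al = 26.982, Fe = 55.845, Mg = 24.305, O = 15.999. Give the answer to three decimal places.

1.287 Fe apfu

MgO (M=40.304): mol = 0.38259; Mg = 0.38259, O = 0.38259.
FeO (M=71.844): mol = 0.29049; Fe = 0.29049, O = 0.29049.
Al2O3 (M=101.961): mol = 0.22803; Al = 0.45606, O = 0.68409.
SiO2 (M=60.083): mol = 0.67540; Si = 0.67540, O = 1.35080.
ΣO = 2.70797; factor = 12/ΣO = 4.43136.
Fe apfu = 0.29049 × 4.43136 = 1.287.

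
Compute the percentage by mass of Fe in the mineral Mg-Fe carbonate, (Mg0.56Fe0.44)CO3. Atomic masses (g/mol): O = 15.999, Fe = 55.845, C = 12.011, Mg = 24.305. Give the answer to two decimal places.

Formula mass = 0.56*24.305 + 0.44*55.845 + 1*12.011 + 3*15.999 = 98.191 g/mol, of which 24.572 g is Fe.
So Fe makes up 24.572/98.191 = 0.2502 of the mass, i.e. 25.02%.

25.02 wt%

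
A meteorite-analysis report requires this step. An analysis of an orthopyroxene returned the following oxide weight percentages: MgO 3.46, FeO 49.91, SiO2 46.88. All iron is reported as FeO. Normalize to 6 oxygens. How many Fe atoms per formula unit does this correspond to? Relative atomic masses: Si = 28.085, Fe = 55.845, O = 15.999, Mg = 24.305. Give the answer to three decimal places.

1.780 Fe apfu

3.46 wt% MgO ÷ 40.304 g/mol = 0.08585 mol, giving 0.08585 Mg and 0.08585 O.
49.91 wt% FeO ÷ 71.844 g/mol = 0.69470 mol, giving 0.69470 Fe and 0.69470 O.
46.88 wt% SiO2 ÷ 60.083 g/mol = 0.78025 mol, giving 0.78025 Si and 1.56050 O.
Oxygen sums to 2.34105; scaling by 6/2.34105 = 2.56295 puts the formula on 6 O.
Fe: 0.69470 × 2.56295 = 1.780 atoms per formula unit.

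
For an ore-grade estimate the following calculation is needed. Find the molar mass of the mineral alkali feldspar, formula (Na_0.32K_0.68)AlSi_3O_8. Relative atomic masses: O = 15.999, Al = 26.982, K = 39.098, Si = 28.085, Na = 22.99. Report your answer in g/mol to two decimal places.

M = 0.32(22.99) + 0.68(39.098) + 1(26.982) + 3(28.085) + 8(15.999)

273.17 g/mol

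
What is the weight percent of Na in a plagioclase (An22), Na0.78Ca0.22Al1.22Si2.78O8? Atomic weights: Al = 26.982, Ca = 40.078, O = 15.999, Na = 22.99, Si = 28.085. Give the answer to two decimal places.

6.75 mass %

Molar mass of Na0.78Ca0.22Al1.22Si2.78O8: 0.78×22.99 + 0.22×40.078 + 1.22×26.982 + 2.78×28.085 + 8×15.999 = 265.736 g/mol.
Mass of Na per formula unit: 0.78 × 22.99 = 17.932 g.
Weight fraction Na = 17.932 / 265.736 = 0.0675.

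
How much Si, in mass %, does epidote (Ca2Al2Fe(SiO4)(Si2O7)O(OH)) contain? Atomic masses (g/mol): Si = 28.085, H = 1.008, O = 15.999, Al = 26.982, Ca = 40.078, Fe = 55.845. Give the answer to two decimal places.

Molar mass of Ca2Al2Fe(SiO4)(Si2O7)O(OH): 2×40.078 + 2×26.982 + 1×55.845 + 3×28.085 + 13×15.999 + 1×1.008 = 483.215 g/mol.
Mass of Si per formula unit: 3 × 28.085 = 84.255 g.
Weight fraction Si = 84.255 / 483.215 = 0.1744.

17.44 mass %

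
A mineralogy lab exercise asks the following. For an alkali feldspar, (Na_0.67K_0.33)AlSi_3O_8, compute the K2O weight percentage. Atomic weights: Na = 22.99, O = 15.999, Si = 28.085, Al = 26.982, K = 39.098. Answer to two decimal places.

5.81 wt%

Formula mass = 267.535 g/mol.
0.33 K → 0.1650 mol K2O per formula unit; M(K2O) = 94.195, so K2O mass = 15.542 g.
15.542/267.535 × 100 = 5.81 wt%.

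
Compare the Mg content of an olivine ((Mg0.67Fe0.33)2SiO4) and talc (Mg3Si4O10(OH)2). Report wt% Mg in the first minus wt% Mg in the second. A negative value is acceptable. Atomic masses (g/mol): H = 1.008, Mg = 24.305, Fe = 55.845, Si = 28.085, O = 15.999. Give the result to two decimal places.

0.94 percentage points

Mg in (Mg0.67Fe0.33)2SiO4: molar mass 161.507 g/mol; 1.34×24.305 = 32.569 g → 20.17 wt%.
Mg in Mg3Si4O10(OH)2: molar mass 379.259 g/mol; 3×24.305 = 72.915 g → 19.23 wt%.
Difference = 20.17 − 19.23 = 0.94 percentage points.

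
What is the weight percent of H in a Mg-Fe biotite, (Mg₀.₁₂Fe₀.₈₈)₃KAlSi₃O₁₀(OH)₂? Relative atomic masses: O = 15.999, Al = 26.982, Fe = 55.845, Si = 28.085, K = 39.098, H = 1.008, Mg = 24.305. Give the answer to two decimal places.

0.40 wt%

Molar mass of (Mg₀.₁₂Fe₀.₈₈)₃KAlSi₃O₁₀(OH)₂: 0.36*24.305 + 2.64*55.845 + 1*39.098 + 1*26.982 + 3*28.085 + 12*15.999 + 2*1.008 = 500.520 g/mol.
Mass of H per formula unit: 2 × 1.008 = 2.016 g.
Weight fraction H = 2.016 / 500.520 = 0.0040.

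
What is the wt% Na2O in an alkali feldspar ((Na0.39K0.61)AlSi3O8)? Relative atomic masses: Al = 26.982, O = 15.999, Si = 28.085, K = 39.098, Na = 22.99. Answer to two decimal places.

M((Na0.39K0.61)AlSi3O8) = 272.045 g/mol; M(Na2O) = 61.979 g/mol.
Moles Na2O per formula unit = 0.39 Na ÷ 2 = 0.1950.
Na2O fraction = (0.1950 × 61.979) / 272.045 = 12.086/272.045 = 0.0444.

4.44 wt%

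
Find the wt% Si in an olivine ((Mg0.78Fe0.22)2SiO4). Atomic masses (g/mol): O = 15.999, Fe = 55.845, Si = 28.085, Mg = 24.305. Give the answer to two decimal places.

18.17 weight percent

M((Mg0.78Fe0.22)2SiO4) = 154.569 g/mol.
Si contributes 1 × 28.085 = 28.085 g per mole.
28.085/154.569 = 0.1817 → 18.17%.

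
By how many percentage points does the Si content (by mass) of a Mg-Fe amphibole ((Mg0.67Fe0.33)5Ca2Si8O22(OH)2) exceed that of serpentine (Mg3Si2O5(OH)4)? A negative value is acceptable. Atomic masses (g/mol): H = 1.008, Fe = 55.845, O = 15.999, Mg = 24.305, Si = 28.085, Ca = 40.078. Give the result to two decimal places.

First mineral: 224.680 g Si in 864.394 g formula = 25.99 wt% Si.
Second mineral: 56.170 g Si in 277.108 g formula = 20.27 wt% Si.
25.99% − 20.27% gives a difference of 5.72 percentage points.

5.72 percentage points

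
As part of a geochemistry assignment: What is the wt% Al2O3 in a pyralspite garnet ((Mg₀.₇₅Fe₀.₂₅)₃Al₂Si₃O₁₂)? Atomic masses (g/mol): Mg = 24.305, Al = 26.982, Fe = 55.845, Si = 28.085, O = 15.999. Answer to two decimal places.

23.89 wt%

Molar mass of (Mg₀.₇₅Fe₀.₂₅)₃Al₂Si₃O₁₂ = 2.25×24.305 + 0.75×55.845 + 2×26.982 + 3×28.085 + 12×15.999 = 426.777 g/mol.
Each formula unit contains 2 Al, equivalent to 2/2 = 1.0000 mol Al2O3.
M(Al2O3) = 2×26.982 + 3×15.999 = 101.961 g/mol.
Mass of Al2O3 per formula unit = 1.0000 × 101.961 = 101.961 g.
Al2O3 wt% = 101.961 / 426.777 × 100 = 23.89%.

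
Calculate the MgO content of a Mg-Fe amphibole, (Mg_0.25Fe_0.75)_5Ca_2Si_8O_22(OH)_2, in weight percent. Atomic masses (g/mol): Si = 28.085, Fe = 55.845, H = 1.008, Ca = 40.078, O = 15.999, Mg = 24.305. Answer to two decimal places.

5.41 wt%

Molar mass of (Mg_0.25Fe_0.75)_5Ca_2Si_8O_22(OH)_2 = 1.25×24.305 + 3.75×55.845 + 2×40.078 + 8×28.085 + 24×15.999 + 2×1.008 = 930.628 g/mol.
Each formula unit contains 1.25 Mg, equivalent to 1.25/1 = 1.2500 mol MgO.
M(MgO) = 1×24.305 + 1×15.999 = 40.304 g/mol.
Mass of MgO per formula unit = 1.2500 × 40.304 = 50.380 g.
MgO wt% = 50.380 / 930.628 × 100 = 5.41%.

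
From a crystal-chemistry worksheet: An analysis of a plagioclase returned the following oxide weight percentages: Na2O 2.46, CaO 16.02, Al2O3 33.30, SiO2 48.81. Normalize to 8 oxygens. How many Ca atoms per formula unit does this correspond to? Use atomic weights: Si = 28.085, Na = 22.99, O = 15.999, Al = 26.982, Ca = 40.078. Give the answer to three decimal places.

0.780 Ca apfu

Na2O (M=61.979): mol = 0.03969; Na = 0.07938, O = 0.03969.
CaO (M=56.077): mol = 0.28568; Ca = 0.28568, O = 0.28568.
Al2O3 (M=101.961): mol = 0.32660; Al = 0.65320, O = 0.97980.
SiO2 (M=60.083): mol = 0.81238; Si = 0.81238, O = 1.62476.
ΣO = 2.92993; factor = 8/ΣO = 2.73044.
Ca apfu = 0.28568 × 2.73044 = 0.780.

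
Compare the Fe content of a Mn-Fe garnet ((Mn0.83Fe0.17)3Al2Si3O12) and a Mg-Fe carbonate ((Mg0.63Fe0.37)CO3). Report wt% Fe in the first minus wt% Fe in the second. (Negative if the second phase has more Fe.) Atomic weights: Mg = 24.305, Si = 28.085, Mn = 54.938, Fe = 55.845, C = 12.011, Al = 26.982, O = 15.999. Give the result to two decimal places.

-15.78 percentage points

First mineral: 28.481 g Fe in 495.484 g formula = 5.75 wt% Fe.
Second mineral: 20.663 g Fe in 95.983 g formula = 21.53 wt% Fe.
5.75% − 21.53% gives a difference of -15.78 percentage points.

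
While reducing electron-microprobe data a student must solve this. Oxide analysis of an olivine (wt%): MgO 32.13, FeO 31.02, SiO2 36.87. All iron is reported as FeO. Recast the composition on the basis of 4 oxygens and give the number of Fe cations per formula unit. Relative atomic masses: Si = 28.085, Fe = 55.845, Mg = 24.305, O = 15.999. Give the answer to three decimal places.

0.703 Fe apfu

MgO: 32.13/40.304 = 0.79719 mol → 0.79719 mol Mg, 0.79719 mol O.
FeO: 31.02/71.844 = 0.43177 mol → 0.43177 mol Fe, 0.43177 mol O.
SiO2: 36.87/60.083 = 0.61365 mol → 0.61365 mol Si, 1.22730 mol O.
Total oxygen = 2.45626 mol. Normalization factor = 4/2.45626 = 1.62849.
Fe per 4 O = 0.43177 × 1.62849 = 0.703.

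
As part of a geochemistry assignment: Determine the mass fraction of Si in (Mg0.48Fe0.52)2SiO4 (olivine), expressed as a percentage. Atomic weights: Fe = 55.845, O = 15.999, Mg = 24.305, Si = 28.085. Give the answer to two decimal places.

16.19 mass %

Molar mass of (Mg0.48Fe0.52)2SiO4: 0.96×24.305 + 1.04×55.845 + 1×28.085 + 4×15.999 = 173.493 g/mol.
Mass of Si per formula unit: 1 × 28.085 = 28.085 g.
Weight fraction Si = 28.085 / 173.493 = 0.1619.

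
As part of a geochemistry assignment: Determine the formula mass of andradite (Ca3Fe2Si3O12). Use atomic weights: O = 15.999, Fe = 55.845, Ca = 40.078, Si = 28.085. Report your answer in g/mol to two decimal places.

M = 3×40.078 + 2×55.845 + 3×28.085 + 12×15.999

508.17 g/mol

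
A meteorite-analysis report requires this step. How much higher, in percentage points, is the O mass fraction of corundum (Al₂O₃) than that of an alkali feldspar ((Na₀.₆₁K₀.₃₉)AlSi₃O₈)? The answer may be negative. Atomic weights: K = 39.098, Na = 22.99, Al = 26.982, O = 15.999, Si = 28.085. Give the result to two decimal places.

M(Al₂O₃) = 101.961 g/mol, so wt% O = 47.997/101.961 × 100 = 47.07%.
M((Na₀.₆₁K₀.₃₉)AlSi₃O₈) = 268.501 g/mol, so wt% O = 127.992/268.501 × 100 = 47.67%.
47.07 − 47.67 = -0.60 pp.

-0.60 percentage points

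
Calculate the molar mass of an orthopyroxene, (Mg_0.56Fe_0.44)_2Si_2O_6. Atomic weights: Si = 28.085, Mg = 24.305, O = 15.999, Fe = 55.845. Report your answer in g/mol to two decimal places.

228.53 g/mol

M = 1.12×24.305 + 0.88×55.845 + 2×28.085 + 6×15.999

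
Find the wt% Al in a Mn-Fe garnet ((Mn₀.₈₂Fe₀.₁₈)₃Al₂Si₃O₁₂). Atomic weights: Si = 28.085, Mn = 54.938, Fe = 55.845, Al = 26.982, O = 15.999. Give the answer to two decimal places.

10.89 weight percent

M((Mn₀.₈₂Fe₀.₁₈)₃Al₂Si₃O₁₂) = 495.511 g/mol.
Al contributes 2 × 26.982 = 53.964 g per mole.
53.964/495.511 = 0.1089 → 10.89%.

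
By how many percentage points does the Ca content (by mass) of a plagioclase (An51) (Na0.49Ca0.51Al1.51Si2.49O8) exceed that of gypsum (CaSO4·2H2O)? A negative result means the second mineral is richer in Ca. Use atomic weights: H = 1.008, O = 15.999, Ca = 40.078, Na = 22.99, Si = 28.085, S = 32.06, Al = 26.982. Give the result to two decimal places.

-15.72 percentage points

First mineral: 20.440 g Ca in 270.371 g formula = 7.56 wt% Ca.
Second mineral: 40.078 g Ca in 172.164 g formula = 23.28 wt% Ca.
7.56% − 23.28% gives a difference of -15.72 percentage points.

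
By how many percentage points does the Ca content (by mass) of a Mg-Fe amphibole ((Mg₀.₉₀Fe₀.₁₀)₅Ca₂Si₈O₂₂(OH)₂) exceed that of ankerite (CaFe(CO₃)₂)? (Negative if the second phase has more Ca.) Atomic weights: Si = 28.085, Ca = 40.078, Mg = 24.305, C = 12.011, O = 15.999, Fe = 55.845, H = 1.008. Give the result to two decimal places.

-8.88 percentage points

Ca in (Mg₀.₉₀Fe₀.₁₀)₅Ca₂Si₈O₂₂(OH)₂: molar mass 828.123 g/mol; 2×40.078 = 80.156 g → 9.68 wt%.
Ca in CaFe(CO₃)₂: molar mass 215.939 g/mol; 1×40.078 = 40.078 g → 18.56 wt%.
Difference = 9.68 − 18.56 = -8.88 percentage points.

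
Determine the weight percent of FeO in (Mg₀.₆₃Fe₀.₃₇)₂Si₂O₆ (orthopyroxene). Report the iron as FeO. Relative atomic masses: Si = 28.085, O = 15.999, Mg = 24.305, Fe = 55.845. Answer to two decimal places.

23.72 wt%

Molar mass of (Mg₀.₆₃Fe₀.₃₇)₂Si₂O₆ = 1.26·24.305 + 0.74·55.845 + 2·28.085 + 6·15.999 = 224.114 g/mol.
Each formula unit contains 0.74 Fe, equivalent to 0.74/1 = 0.7400 mol FeO.
M(FeO) = 1×55.845 + 1×15.999 = 71.844 g/mol.
Mass of FeO per formula unit = 0.7400 × 71.844 = 53.165 g.
FeO wt% = 53.165 / 224.114 × 100 = 23.72%.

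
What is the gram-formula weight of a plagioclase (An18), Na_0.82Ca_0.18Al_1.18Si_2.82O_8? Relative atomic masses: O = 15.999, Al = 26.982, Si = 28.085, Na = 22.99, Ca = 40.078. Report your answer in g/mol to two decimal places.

Na: 0.82 × 22.99 = 18.8518
Ca: 0.18 × 40.078 = 7.2140
Al: 1.18 × 26.982 = 31.8388
Si: 2.82 × 28.085 = 79.1997
O: 8 × 15.999 = 127.9920
Summing the contributions gives the formula mass.

265.10 g/mol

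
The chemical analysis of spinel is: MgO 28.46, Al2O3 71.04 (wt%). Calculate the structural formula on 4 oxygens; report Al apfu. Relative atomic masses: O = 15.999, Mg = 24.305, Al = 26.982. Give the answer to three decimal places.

MgO: 28.46/40.304 = 0.70613 mol → 0.70613 mol Mg, 0.70613 mol O.
Al2O3: 71.04/101.961 = 0.69674 mol → 1.39348 mol Al, 2.09022 mol O.
Total oxygen = 2.79635 mol. Normalization factor = 4/2.79635 = 1.43044.
Al per 4 O = 1.39348 × 1.43044 = 1.993.

1.993 Al apfu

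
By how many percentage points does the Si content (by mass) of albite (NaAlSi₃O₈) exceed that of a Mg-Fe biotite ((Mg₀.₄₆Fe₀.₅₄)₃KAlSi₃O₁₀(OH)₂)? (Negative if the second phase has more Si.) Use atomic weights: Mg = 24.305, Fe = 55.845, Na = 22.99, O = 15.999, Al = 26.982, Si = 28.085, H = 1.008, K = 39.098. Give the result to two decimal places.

Si in NaAlSi₃O₈: molar mass 262.219 g/mol; 3×28.085 = 84.255 g → 32.13 wt%.
Si in (Mg₀.₄₆Fe₀.₅₄)₃KAlSi₃O₁₀(OH)₂: molar mass 468.349 g/mol; 3×28.085 = 84.255 g → 17.99 wt%.
Difference = 32.13 − 17.99 = 14.14 percentage points.

14.14 percentage points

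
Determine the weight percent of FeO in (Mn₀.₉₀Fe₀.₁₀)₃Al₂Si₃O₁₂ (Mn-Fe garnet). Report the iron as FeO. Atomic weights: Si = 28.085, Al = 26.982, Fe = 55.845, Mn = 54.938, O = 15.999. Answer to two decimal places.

4.35 wt%

M((Mn₀.₉₀Fe₀.₁₀)₃Al₂Si₃O₁₂) = 495.293 g/mol; M(FeO) = 71.844 g/mol.
Moles FeO per formula unit = 0.30 Fe ÷ 1 = 0.3000.
FeO fraction = (0.3000 × 71.844) / 495.293 = 21.553/495.293 = 0.0435.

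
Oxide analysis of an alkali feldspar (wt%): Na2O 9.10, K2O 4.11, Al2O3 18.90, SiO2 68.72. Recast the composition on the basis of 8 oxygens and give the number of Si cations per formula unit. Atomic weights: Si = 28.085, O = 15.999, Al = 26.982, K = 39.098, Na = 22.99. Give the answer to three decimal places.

9.10 wt% Na2O ÷ 61.979 g/mol = 0.14682 mol, giving 0.29364 Na and 0.14682 O.
4.11 wt% K2O ÷ 94.195 g/mol = 0.04363 mol, giving 0.08726 K and 0.04363 O.
18.90 wt% Al2O3 ÷ 101.961 g/mol = 0.18536 mol, giving 0.37072 Al and 0.55608 O.
68.72 wt% SiO2 ÷ 60.083 g/mol = 1.14375 mol, giving 1.14375 Si and 2.28750 O.
Oxygen sums to 3.03403; scaling by 8/3.03403 = 2.63676 puts the formula on 8 O.
Si: 1.14375 × 2.63676 = 3.016 atoms per formula unit.

3.016 Si apfu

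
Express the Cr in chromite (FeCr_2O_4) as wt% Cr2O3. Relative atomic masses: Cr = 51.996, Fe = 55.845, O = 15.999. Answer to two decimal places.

M(FeCr_2O_4) = 223.833 g/mol; M(Cr2O3) = 151.989 g/mol.
Moles Cr2O3 per formula unit = 2 Cr ÷ 2 = 1.0000.
Cr2O3 fraction = (1.0000 × 151.989) / 223.833 = 151.989/223.833 = 0.6790.

67.90 wt%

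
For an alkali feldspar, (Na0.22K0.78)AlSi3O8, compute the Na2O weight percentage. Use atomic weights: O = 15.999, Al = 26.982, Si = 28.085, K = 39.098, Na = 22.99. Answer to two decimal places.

Formula mass = 274.783 g/mol.
0.22 Na → 0.1100 mol Na2O per formula unit; M(Na2O) = 61.979, so Na2O mass = 6.818 g.
6.818/274.783 × 100 = 2.48 wt%.

2.48 wt%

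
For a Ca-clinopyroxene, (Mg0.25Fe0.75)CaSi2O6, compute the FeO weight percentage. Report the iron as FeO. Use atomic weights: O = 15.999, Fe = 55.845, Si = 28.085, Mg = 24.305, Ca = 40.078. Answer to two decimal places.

22.43 wt%

Molar mass of (Mg0.25Fe0.75)CaSi2O6 = 0.25×24.305 + 0.75×55.845 + 1×40.078 + 2×28.085 + 6×15.999 = 240.202 g/mol.
Each formula unit contains 0.75 Fe, equivalent to 0.75/1 = 0.7500 mol FeO.
M(FeO) = 1×55.845 + 1×15.999 = 71.844 g/mol.
Mass of FeO per formula unit = 0.7500 × 71.844 = 53.883 g.
FeO wt% = 53.883 / 240.202 × 100 = 22.43%.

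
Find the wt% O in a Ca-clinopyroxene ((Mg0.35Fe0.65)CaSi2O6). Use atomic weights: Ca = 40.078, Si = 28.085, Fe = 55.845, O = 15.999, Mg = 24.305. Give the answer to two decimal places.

M((Mg0.35Fe0.65)CaSi2O6) = 237.048 g/mol.
O contributes 6 × 15.999 = 95.994 g per mole.
95.994/237.048 = 0.4050 → 40.50%.

40.50 wt%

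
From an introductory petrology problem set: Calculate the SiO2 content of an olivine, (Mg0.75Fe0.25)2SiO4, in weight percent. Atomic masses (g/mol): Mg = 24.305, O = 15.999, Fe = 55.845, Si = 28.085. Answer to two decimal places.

38.40 wt%

Molar mass of (Mg0.75Fe0.25)2SiO4 = 1.50·24.305 + 0.50·55.845 + 1·28.085 + 4·15.999 = 156.461 g/mol.
Each formula unit contains 1 Si, equivalent to 1/1 = 1.0000 mol SiO2.
M(SiO2) = 1×28.085 + 2×15.999 = 60.083 g/mol.
Mass of SiO2 per formula unit = 1.0000 × 60.083 = 60.083 g.
SiO2 wt% = 60.083 / 156.461 × 100 = 38.40%.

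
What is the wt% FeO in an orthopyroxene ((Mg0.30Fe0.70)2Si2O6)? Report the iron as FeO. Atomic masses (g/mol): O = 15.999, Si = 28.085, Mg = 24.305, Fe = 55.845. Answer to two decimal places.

41.07 wt%

M((Mg0.30Fe0.70)2Si2O6) = 244.930 g/mol; M(FeO) = 71.844 g/mol.
Moles FeO per formula unit = 1.40 Fe ÷ 1 = 1.4000.
FeO fraction = (1.4000 × 71.844) / 244.930 = 100.582/244.930 = 0.4107.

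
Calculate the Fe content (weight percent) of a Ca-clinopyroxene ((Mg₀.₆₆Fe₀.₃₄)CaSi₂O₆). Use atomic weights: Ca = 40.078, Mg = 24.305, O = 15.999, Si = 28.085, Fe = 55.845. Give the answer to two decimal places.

M((Mg₀.₆₆Fe₀.₃₄)CaSi₂O₆) = 227.271 g/mol.
Fe contributes 0.34 × 55.845 = 18.987 g per mole.
18.987/227.271 = 0.0835 → 8.35%.

8.35 weight percent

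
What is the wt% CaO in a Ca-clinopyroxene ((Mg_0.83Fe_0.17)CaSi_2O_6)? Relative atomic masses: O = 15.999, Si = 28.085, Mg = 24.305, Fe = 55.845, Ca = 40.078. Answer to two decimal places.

25.27 wt%

Molar mass of (Mg_0.83Fe_0.17)CaSi_2O_6 = 0.83·24.305 + 0.17·55.845 + 1·40.078 + 2·28.085 + 6·15.999 = 221.909 g/mol.
Each formula unit contains 1 Ca, equivalent to 1/1 = 1.0000 mol CaO.
M(CaO) = 1×40.078 + 1×15.999 = 56.077 g/mol.
Mass of CaO per formula unit = 1.0000 × 56.077 = 56.077 g.
CaO wt% = 56.077 / 221.909 × 100 = 25.27%.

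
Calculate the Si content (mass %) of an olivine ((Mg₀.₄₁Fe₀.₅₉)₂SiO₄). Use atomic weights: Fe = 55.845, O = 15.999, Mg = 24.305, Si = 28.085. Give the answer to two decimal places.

15.79 mass %

Molar mass of (Mg₀.₄₁Fe₀.₅₉)₂SiO₄: 0.82·24.305 + 1.18·55.845 + 1·28.085 + 4·15.999 = 177.908 g/mol.
Mass of Si per formula unit: 1 × 28.085 = 28.085 g.
Weight fraction Si = 28.085 / 177.908 = 0.1579.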